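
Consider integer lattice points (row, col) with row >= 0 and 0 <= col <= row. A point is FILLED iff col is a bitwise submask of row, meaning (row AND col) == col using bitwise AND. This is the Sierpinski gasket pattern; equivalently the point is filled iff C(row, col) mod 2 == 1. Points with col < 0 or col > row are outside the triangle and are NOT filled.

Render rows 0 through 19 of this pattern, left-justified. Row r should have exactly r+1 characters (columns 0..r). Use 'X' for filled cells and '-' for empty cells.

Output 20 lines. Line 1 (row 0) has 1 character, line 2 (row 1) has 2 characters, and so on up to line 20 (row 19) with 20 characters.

r0=0: X
r1=1: XX
r2=10: X-X
r3=11: XXXX
r4=100: X---X
r5=101: XX--XX
r6=110: X-X-X-X
r7=111: XXXXXXXX
r8=1000: X-------X
r9=1001: XX------XX
r10=1010: X-X-----X-X
r11=1011: XXXX----XXXX
r12=1100: X---X---X---X
r13=1101: XX--XX--XX--XX
r14=1110: X-X-X-X-X-X-X-X
r15=1111: XXXXXXXXXXXXXXXX
r16=10000: X---------------X
r17=10001: XX--------------XX
r18=10010: X-X-------------X-X
r19=10011: XXXX------------XXXX

Answer: X
XX
X-X
XXXX
X---X
XX--XX
X-X-X-X
XXXXXXXX
X-------X
XX------XX
X-X-----X-X
XXXX----XXXX
X---X---X---X
XX--XX--XX--XX
X-X-X-X-X-X-X-X
XXXXXXXXXXXXXXXX
X---------------X
XX--------------XX
X-X-------------X-X
XXXX------------XXXX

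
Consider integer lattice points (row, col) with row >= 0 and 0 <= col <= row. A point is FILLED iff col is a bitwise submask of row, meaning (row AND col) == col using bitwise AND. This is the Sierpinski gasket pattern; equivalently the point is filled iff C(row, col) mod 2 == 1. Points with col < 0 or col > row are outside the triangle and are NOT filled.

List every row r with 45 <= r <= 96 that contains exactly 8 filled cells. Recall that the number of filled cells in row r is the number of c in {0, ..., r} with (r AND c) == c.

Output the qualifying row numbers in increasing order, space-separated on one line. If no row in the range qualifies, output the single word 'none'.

Answer: 49 50 52 56 67 69 70 73 74 76 81 82 84 88

Derivation:
Row r has 2^popcount(r) filled cells, so we need popcount(r) = log2(8) = 3.
Scan r = 45..96 and keep those with exactly 3 one-bits:
r=45=101101 popcount=4 -> skip
r=46=101110 popcount=4 -> skip
r=47=101111 popcount=5 -> skip
r=48=110000 popcount=2 -> skip
r=49=110001 popcount=3 -> KEEP
r=50=110010 popcount=3 -> KEEP
r=51=110011 popcount=4 -> skip
r=52=110100 popcount=3 -> KEEP
r=53=110101 popcount=4 -> skip
r=54=110110 popcount=4 -> skip
r=55=110111 popcount=5 -> skip
r=56=111000 popcount=3 -> KEEP
r=57=111001 popcount=4 -> skip
r=58=111010 popcount=4 -> skip
r=59=111011 popcount=5 -> skip
r=60=111100 popcount=4 -> skip
r=61=111101 popcount=5 -> skip
r=62=111110 popcount=5 -> skip
r=63=111111 popcount=6 -> skip
r=64=1000000 popcount=1 -> skip
r=65=1000001 popcount=2 -> skip
r=66=1000010 popcount=2 -> skip
r=67=1000011 popcount=3 -> KEEP
r=68=1000100 popcount=2 -> skip
r=69=1000101 popcount=3 -> KEEP
r=70=1000110 popcount=3 -> KEEP
r=71=1000111 popcount=4 -> skip
r=72=1001000 popcount=2 -> skip
r=73=1001001 popcount=3 -> KEEP
r=74=1001010 popcount=3 -> KEEP
r=75=1001011 popcount=4 -> skip
r=76=1001100 popcount=3 -> KEEP
r=77=1001101 popcount=4 -> skip
r=78=1001110 popcount=4 -> skip
r=79=1001111 popcount=5 -> skip
r=80=1010000 popcount=2 -> skip
r=81=1010001 popcount=3 -> KEEP
r=82=1010010 popcount=3 -> KEEP
r=83=1010011 popcount=4 -> skip
r=84=1010100 popcount=3 -> KEEP
r=85=1010101 popcount=4 -> skip
r=86=1010110 popcount=4 -> skip
r=87=1010111 popcount=5 -> skip
r=88=1011000 popcount=3 -> KEEP
r=89=1011001 popcount=4 -> skip
r=90=1011010 popcount=4 -> skip
r=91=1011011 popcount=5 -> skip
r=92=1011100 popcount=4 -> skip
r=93=1011101 popcount=5 -> skip
r=94=1011110 popcount=5 -> skip
r=95=1011111 popcount=6 -> skip
r=96=1100000 popcount=2 -> skip
Kept rows: 49 50 52 56 67 69 70 73 74 76 81 82 84 88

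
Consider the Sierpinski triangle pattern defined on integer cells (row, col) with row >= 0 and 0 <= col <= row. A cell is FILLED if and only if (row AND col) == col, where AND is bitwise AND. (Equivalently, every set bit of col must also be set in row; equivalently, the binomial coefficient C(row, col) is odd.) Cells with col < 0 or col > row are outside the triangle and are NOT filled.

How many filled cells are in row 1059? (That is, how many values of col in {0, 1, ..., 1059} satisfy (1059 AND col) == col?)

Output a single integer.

Answer: 16

Derivation:
1059 in binary = 10000100011
popcount(1059) = number of 1-bits in 10000100011 = 4
A col c satisfies (1059 AND c) == c iff every set bit of c is also set in 1059; each of the 4 set bits of 1059 can independently be on or off in c.
count = 2^4 = 16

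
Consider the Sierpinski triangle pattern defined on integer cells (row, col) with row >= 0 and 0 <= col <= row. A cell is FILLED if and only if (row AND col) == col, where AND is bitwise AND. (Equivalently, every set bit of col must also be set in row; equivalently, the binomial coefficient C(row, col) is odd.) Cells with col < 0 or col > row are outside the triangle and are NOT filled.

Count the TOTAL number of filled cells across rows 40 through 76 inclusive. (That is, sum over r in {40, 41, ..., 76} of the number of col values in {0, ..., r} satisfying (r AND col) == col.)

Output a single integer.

Answer: 530

Derivation:
r40=101000 pc2: +4 =4
r41=101001 pc3: +8 =12
r42=101010 pc3: +8 =20
r43=101011 pc4: +16 =36
r44=101100 pc3: +8 =44
r45=101101 pc4: +16 =60
r46=101110 pc4: +16 =76
r47=101111 pc5: +32 =108
r48=110000 pc2: +4 =112
r49=110001 pc3: +8 =120
r50=110010 pc3: +8 =128
r51=110011 pc4: +16 =144
r52=110100 pc3: +8 =152
r53=110101 pc4: +16 =168
r54=110110 pc4: +16 =184
r55=110111 pc5: +32 =216
r56=111000 pc3: +8 =224
r57=111001 pc4: +16 =240
r58=111010 pc4: +16 =256
r59=111011 pc5: +32 =288
r60=111100 pc4: +16 =304
r61=111101 pc5: +32 =336
r62=111110 pc5: +32 =368
r63=111111 pc6: +64 =432
r64=1000000 pc1: +2 =434
r65=1000001 pc2: +4 =438
r66=1000010 pc2: +4 =442
r67=1000011 pc3: +8 =450
r68=1000100 pc2: +4 =454
r69=1000101 pc3: +8 =462
r70=1000110 pc3: +8 =470
r71=1000111 pc4: +16 =486
r72=1001000 pc2: +4 =490
r73=1001001 pc3: +8 =498
r74=1001010 pc3: +8 =506
r75=1001011 pc4: +16 =522
r76=1001100 pc3: +8 =530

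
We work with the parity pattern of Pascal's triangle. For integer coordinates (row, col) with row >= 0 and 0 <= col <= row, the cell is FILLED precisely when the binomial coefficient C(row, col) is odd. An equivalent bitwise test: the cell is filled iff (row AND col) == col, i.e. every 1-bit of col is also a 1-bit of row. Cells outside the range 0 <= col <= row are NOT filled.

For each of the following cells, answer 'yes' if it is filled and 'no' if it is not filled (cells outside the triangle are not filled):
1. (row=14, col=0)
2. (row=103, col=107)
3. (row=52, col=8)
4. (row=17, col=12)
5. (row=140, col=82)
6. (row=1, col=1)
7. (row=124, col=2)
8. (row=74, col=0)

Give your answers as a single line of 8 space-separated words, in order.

(14,0): row=0b1110, col=0b0, row AND col = 0b0 = 0; 0 == 0 -> filled
(103,107): col outside [0, 103] -> not filled
(52,8): row=0b110100, col=0b1000, row AND col = 0b0 = 0; 0 != 8 -> empty
(17,12): row=0b10001, col=0b1100, row AND col = 0b0 = 0; 0 != 12 -> empty
(140,82): row=0b10001100, col=0b1010010, row AND col = 0b0 = 0; 0 != 82 -> empty
(1,1): row=0b1, col=0b1, row AND col = 0b1 = 1; 1 == 1 -> filled
(124,2): row=0b1111100, col=0b10, row AND col = 0b0 = 0; 0 != 2 -> empty
(74,0): row=0b1001010, col=0b0, row AND col = 0b0 = 0; 0 == 0 -> filled

Answer: yes no no no no yes no yes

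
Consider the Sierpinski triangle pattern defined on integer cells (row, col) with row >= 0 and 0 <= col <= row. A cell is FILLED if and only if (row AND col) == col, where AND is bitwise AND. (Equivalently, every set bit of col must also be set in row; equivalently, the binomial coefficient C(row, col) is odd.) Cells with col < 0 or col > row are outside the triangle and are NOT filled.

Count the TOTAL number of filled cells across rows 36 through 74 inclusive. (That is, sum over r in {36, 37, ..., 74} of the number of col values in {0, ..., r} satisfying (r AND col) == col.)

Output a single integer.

Answer: 542

Derivation:
r36=100100 pc2: +4 =4
r37=100101 pc3: +8 =12
r38=100110 pc3: +8 =20
r39=100111 pc4: +16 =36
r40=101000 pc2: +4 =40
r41=101001 pc3: +8 =48
r42=101010 pc3: +8 =56
r43=101011 pc4: +16 =72
r44=101100 pc3: +8 =80
r45=101101 pc4: +16 =96
r46=101110 pc4: +16 =112
r47=101111 pc5: +32 =144
r48=110000 pc2: +4 =148
r49=110001 pc3: +8 =156
r50=110010 pc3: +8 =164
r51=110011 pc4: +16 =180
r52=110100 pc3: +8 =188
r53=110101 pc4: +16 =204
r54=110110 pc4: +16 =220
r55=110111 pc5: +32 =252
r56=111000 pc3: +8 =260
r57=111001 pc4: +16 =276
r58=111010 pc4: +16 =292
r59=111011 pc5: +32 =324
r60=111100 pc4: +16 =340
r61=111101 pc5: +32 =372
r62=111110 pc5: +32 =404
r63=111111 pc6: +64 =468
r64=1000000 pc1: +2 =470
r65=1000001 pc2: +4 =474
r66=1000010 pc2: +4 =478
r67=1000011 pc3: +8 =486
r68=1000100 pc2: +4 =490
r69=1000101 pc3: +8 =498
r70=1000110 pc3: +8 =506
r71=1000111 pc4: +16 =522
r72=1001000 pc2: +4 =526
r73=1001001 pc3: +8 =534
r74=1001010 pc3: +8 =542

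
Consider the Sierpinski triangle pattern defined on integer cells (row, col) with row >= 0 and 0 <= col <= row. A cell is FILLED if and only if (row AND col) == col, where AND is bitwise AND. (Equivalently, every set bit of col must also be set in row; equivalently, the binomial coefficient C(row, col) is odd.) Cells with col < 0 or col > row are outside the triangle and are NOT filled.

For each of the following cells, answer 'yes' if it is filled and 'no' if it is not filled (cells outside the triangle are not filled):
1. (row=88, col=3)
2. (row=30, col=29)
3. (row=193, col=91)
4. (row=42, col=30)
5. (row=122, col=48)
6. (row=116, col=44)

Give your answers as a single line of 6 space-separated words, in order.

Answer: no no no no yes no

Derivation:
(88,3): row=0b1011000, col=0b11, row AND col = 0b0 = 0; 0 != 3 -> empty
(30,29): row=0b11110, col=0b11101, row AND col = 0b11100 = 28; 28 != 29 -> empty
(193,91): row=0b11000001, col=0b1011011, row AND col = 0b1000001 = 65; 65 != 91 -> empty
(42,30): row=0b101010, col=0b11110, row AND col = 0b1010 = 10; 10 != 30 -> empty
(122,48): row=0b1111010, col=0b110000, row AND col = 0b110000 = 48; 48 == 48 -> filled
(116,44): row=0b1110100, col=0b101100, row AND col = 0b100100 = 36; 36 != 44 -> empty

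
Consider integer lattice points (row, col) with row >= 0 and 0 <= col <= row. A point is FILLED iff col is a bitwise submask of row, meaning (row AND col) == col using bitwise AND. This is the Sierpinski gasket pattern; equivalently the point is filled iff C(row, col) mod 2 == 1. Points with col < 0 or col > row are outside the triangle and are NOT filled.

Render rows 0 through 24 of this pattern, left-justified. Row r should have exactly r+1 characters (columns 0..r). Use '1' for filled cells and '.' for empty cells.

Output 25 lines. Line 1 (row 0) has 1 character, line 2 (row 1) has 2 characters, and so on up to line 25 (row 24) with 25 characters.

r0=0: 1
r1=1: 11
r2=10: 1.1
r3=11: 1111
r4=100: 1...1
r5=101: 11..11
r6=110: 1.1.1.1
r7=111: 11111111
r8=1000: 1.......1
r9=1001: 11......11
r10=1010: 1.1.....1.1
r11=1011: 1111....1111
r12=1100: 1...1...1...1
r13=1101: 11..11..11..11
r14=1110: 1.1.1.1.1.1.1.1
r15=1111: 1111111111111111
r16=10000: 1...............1
r17=10001: 11..............11
r18=10010: 1.1.............1.1
r19=10011: 1111............1111
r20=10100: 1...1...........1...1
r21=10101: 11..11..........11..11
r22=10110: 1.1.1.1.........1.1.1.1
r23=10111: 11111111........11111111
r24=11000: 1.......1.......1.......1

Answer: 1
11
1.1
1111
1...1
11..11
1.1.1.1
11111111
1.......1
11......11
1.1.....1.1
1111....1111
1...1...1...1
11..11..11..11
1.1.1.1.1.1.1.1
1111111111111111
1...............1
11..............11
1.1.............1.1
1111............1111
1...1...........1...1
11..11..........11..11
1.1.1.1.........1.1.1.1
11111111........11111111
1.......1.......1.......1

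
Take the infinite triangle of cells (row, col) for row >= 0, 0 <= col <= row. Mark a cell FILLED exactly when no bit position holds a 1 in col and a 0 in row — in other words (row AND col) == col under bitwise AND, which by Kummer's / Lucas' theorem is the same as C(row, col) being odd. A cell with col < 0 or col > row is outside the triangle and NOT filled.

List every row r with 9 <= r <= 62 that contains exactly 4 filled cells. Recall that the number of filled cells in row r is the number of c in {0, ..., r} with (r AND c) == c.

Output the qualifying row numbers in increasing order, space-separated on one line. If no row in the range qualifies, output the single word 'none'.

Answer: 9 10 12 17 18 20 24 33 34 36 40 48

Derivation:
Row r has 2^popcount(r) filled cells, so we need popcount(r) = log2(4) = 2.
Scan r = 9..62 and keep those with exactly 2 one-bits:
r=9=1001 popcount=2 -> KEEP
r=10=1010 popcount=2 -> KEEP
r=11=1011 popcount=3 -> skip
r=12=1100 popcount=2 -> KEEP
r=13=1101 popcount=3 -> skip
r=14=1110 popcount=3 -> skip
r=15=1111 popcount=4 -> skip
r=16=10000 popcount=1 -> skip
r=17=10001 popcount=2 -> KEEP
r=18=10010 popcount=2 -> KEEP
r=19=10011 popcount=3 -> skip
r=20=10100 popcount=2 -> KEEP
r=21=10101 popcount=3 -> skip
r=22=10110 popcount=3 -> skip
r=23=10111 popcount=4 -> skip
r=24=11000 popcount=2 -> KEEP
r=25=11001 popcount=3 -> skip
r=26=11010 popcount=3 -> skip
r=27=11011 popcount=4 -> skip
r=28=11100 popcount=3 -> skip
r=29=11101 popcount=4 -> skip
r=30=11110 popcount=4 -> skip
r=31=11111 popcount=5 -> skip
r=32=100000 popcount=1 -> skip
r=33=100001 popcount=2 -> KEEP
r=34=100010 popcount=2 -> KEEP
r=35=100011 popcount=3 -> skip
r=36=100100 popcount=2 -> KEEP
r=37=100101 popcount=3 -> skip
r=38=100110 popcount=3 -> skip
r=39=100111 popcount=4 -> skip
r=40=101000 popcount=2 -> KEEP
r=41=101001 popcount=3 -> skip
r=42=101010 popcount=3 -> skip
r=43=101011 popcount=4 -> skip
r=44=101100 popcount=3 -> skip
r=45=101101 popcount=4 -> skip
r=46=101110 popcount=4 -> skip
r=47=101111 popcount=5 -> skip
r=48=110000 popcount=2 -> KEEP
r=49=110001 popcount=3 -> skip
r=50=110010 popcount=3 -> skip
r=51=110011 popcount=4 -> skip
r=52=110100 popcount=3 -> skip
r=53=110101 popcount=4 -> skip
r=54=110110 popcount=4 -> skip
r=55=110111 popcount=5 -> skip
r=56=111000 popcount=3 -> skip
r=57=111001 popcount=4 -> skip
r=58=111010 popcount=4 -> skip
r=59=111011 popcount=5 -> skip
r=60=111100 popcount=4 -> skip
r=61=111101 popcount=5 -> skip
r=62=111110 popcount=5 -> skip
Kept rows: 9 10 12 17 18 20 24 33 34 36 40 48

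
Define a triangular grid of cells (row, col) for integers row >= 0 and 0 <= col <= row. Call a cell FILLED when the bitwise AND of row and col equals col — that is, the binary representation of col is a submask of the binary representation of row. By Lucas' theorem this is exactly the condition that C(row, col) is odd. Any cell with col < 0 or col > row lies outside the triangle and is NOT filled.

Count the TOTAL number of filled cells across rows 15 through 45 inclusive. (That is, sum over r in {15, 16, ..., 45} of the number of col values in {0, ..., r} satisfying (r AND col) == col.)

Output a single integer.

Answer: 292

Derivation:
r15=1111 pc4: +16 =16
r16=10000 pc1: +2 =18
r17=10001 pc2: +4 =22
r18=10010 pc2: +4 =26
r19=10011 pc3: +8 =34
r20=10100 pc2: +4 =38
r21=10101 pc3: +8 =46
r22=10110 pc3: +8 =54
r23=10111 pc4: +16 =70
r24=11000 pc2: +4 =74
r25=11001 pc3: +8 =82
r26=11010 pc3: +8 =90
r27=11011 pc4: +16 =106
r28=11100 pc3: +8 =114
r29=11101 pc4: +16 =130
r30=11110 pc4: +16 =146
r31=11111 pc5: +32 =178
r32=100000 pc1: +2 =180
r33=100001 pc2: +4 =184
r34=100010 pc2: +4 =188
r35=100011 pc3: +8 =196
r36=100100 pc2: +4 =200
r37=100101 pc3: +8 =208
r38=100110 pc3: +8 =216
r39=100111 pc4: +16 =232
r40=101000 pc2: +4 =236
r41=101001 pc3: +8 =244
r42=101010 pc3: +8 =252
r43=101011 pc4: +16 =268
r44=101100 pc3: +8 =276
r45=101101 pc4: +16 =292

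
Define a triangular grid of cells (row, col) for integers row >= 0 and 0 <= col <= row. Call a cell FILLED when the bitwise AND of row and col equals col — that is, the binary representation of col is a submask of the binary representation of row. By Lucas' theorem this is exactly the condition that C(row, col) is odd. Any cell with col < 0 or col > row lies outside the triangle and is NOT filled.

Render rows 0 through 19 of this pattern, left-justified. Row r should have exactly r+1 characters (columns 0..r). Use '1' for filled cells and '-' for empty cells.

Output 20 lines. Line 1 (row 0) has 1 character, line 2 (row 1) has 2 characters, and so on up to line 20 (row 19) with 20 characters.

Answer: 1
11
1-1
1111
1---1
11--11
1-1-1-1
11111111
1-------1
11------11
1-1-----1-1
1111----1111
1---1---1---1
11--11--11--11
1-1-1-1-1-1-1-1
1111111111111111
1---------------1
11--------------11
1-1-------------1-1
1111------------1111

Derivation:
r0=0: 1
r1=1: 11
r2=10: 1-1
r3=11: 1111
r4=100: 1---1
r5=101: 11--11
r6=110: 1-1-1-1
r7=111: 11111111
r8=1000: 1-------1
r9=1001: 11------11
r10=1010: 1-1-----1-1
r11=1011: 1111----1111
r12=1100: 1---1---1---1
r13=1101: 11--11--11--11
r14=1110: 1-1-1-1-1-1-1-1
r15=1111: 1111111111111111
r16=10000: 1---------------1
r17=10001: 11--------------11
r18=10010: 1-1-------------1-1
r19=10011: 1111------------1111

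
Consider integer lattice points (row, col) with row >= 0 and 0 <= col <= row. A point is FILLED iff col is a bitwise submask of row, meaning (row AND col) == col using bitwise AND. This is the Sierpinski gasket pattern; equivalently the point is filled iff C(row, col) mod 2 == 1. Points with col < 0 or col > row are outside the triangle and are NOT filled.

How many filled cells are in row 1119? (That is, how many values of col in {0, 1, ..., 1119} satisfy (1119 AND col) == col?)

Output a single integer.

Answer: 128

Derivation:
1119 in binary = 10001011111
popcount(1119) = number of 1-bits in 10001011111 = 7
A col c satisfies (1119 AND c) == c iff every set bit of c is also set in 1119; each of the 7 set bits of 1119 can independently be on or off in c.
count = 2^7 = 128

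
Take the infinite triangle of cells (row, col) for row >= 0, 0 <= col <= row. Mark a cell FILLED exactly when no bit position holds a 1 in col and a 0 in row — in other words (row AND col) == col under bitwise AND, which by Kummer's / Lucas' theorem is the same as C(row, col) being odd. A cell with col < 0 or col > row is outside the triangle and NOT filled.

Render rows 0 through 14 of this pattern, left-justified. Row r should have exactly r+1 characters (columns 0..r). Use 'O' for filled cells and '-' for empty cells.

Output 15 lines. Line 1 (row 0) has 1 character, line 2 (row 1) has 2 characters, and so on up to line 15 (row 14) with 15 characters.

r0=0: O
r1=1: OO
r2=10: O-O
r3=11: OOOO
r4=100: O---O
r5=101: OO--OO
r6=110: O-O-O-O
r7=111: OOOOOOOO
r8=1000: O-------O
r9=1001: OO------OO
r10=1010: O-O-----O-O
r11=1011: OOOO----OOOO
r12=1100: O---O---O---O
r13=1101: OO--OO--OO--OO
r14=1110: O-O-O-O-O-O-O-O

Answer: O
OO
O-O
OOOO
O---O
OO--OO
O-O-O-O
OOOOOOOO
O-------O
OO------OO
O-O-----O-O
OOOO----OOOO
O---O---O---O
OO--OO--OO--OO
O-O-O-O-O-O-O-O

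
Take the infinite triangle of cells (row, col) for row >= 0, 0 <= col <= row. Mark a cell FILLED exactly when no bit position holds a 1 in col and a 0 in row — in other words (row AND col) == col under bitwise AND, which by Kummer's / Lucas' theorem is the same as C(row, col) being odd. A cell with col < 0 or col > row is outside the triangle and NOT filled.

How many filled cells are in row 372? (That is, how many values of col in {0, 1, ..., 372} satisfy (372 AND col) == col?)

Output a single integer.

Answer: 32

Derivation:
372 in binary = 101110100
popcount(372) = number of 1-bits in 101110100 = 5
A col c satisfies (372 AND c) == c iff every set bit of c is also set in 372; each of the 5 set bits of 372 can independently be on or off in c.
count = 2^5 = 32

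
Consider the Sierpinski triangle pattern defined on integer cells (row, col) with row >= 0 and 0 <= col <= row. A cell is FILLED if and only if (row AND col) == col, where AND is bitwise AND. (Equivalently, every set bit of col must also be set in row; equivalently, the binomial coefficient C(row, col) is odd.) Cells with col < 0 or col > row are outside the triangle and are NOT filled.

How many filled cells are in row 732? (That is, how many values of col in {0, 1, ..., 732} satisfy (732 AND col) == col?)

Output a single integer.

Answer: 64

Derivation:
732 in binary = 1011011100
popcount(732) = number of 1-bits in 1011011100 = 6
A col c satisfies (732 AND c) == c iff every set bit of c is also set in 732; each of the 6 set bits of 732 can independently be on or off in c.
count = 2^6 = 64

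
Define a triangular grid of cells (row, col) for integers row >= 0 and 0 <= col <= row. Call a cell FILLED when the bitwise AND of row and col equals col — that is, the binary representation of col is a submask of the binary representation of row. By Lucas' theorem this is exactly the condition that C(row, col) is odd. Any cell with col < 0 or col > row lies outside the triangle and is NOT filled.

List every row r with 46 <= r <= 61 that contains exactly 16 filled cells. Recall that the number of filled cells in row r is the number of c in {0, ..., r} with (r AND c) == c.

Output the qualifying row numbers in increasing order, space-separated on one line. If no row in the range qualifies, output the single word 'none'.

Row r has 2^popcount(r) filled cells, so we need popcount(r) = log2(16) = 4.
Scan r = 46..61 and keep those with exactly 4 one-bits:
r=46=101110 popcount=4 -> KEEP
r=47=101111 popcount=5 -> skip
r=48=110000 popcount=2 -> skip
r=49=110001 popcount=3 -> skip
r=50=110010 popcount=3 -> skip
r=51=110011 popcount=4 -> KEEP
r=52=110100 popcount=3 -> skip
r=53=110101 popcount=4 -> KEEP
r=54=110110 popcount=4 -> KEEP
r=55=110111 popcount=5 -> skip
r=56=111000 popcount=3 -> skip
r=57=111001 popcount=4 -> KEEP
r=58=111010 popcount=4 -> KEEP
r=59=111011 popcount=5 -> skip
r=60=111100 popcount=4 -> KEEP
r=61=111101 popcount=5 -> skip
Kept rows: 46 51 53 54 57 58 60

Answer: 46 51 53 54 57 58 60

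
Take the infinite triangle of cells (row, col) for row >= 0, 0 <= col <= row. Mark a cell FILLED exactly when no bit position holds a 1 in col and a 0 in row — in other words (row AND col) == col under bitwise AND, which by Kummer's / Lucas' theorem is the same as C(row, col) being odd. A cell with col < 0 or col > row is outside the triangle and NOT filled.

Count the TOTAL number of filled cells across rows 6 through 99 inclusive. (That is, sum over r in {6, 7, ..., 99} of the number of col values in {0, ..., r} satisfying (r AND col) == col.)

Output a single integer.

Answer: 1236

Derivation:
r6=110 pc2: +4 =4
r7=111 pc3: +8 =12
r8=1000 pc1: +2 =14
r9=1001 pc2: +4 =18
r10=1010 pc2: +4 =22
r11=1011 pc3: +8 =30
r12=1100 pc2: +4 =34
r13=1101 pc3: +8 =42
r14=1110 pc3: +8 =50
r15=1111 pc4: +16 =66
r16=10000 pc1: +2 =68
r17=10001 pc2: +4 =72
r18=10010 pc2: +4 =76
r19=10011 pc3: +8 =84
r20=10100 pc2: +4 =88
r21=10101 pc3: +8 =96
r22=10110 pc3: +8 =104
r23=10111 pc4: +16 =120
r24=11000 pc2: +4 =124
r25=11001 pc3: +8 =132
r26=11010 pc3: +8 =140
r27=11011 pc4: +16 =156
r28=11100 pc3: +8 =164
r29=11101 pc4: +16 =180
r30=11110 pc4: +16 =196
r31=11111 pc5: +32 =228
r32=100000 pc1: +2 =230
r33=100001 pc2: +4 =234
r34=100010 pc2: +4 =238
r35=100011 pc3: +8 =246
r36=100100 pc2: +4 =250
r37=100101 pc3: +8 =258
r38=100110 pc3: +8 =266
r39=100111 pc4: +16 =282
r40=101000 pc2: +4 =286
r41=101001 pc3: +8 =294
r42=101010 pc3: +8 =302
r43=101011 pc4: +16 =318
r44=101100 pc3: +8 =326
r45=101101 pc4: +16 =342
r46=101110 pc4: +16 =358
r47=101111 pc5: +32 =390
r48=110000 pc2: +4 =394
r49=110001 pc3: +8 =402
r50=110010 pc3: +8 =410
r51=110011 pc4: +16 =426
r52=110100 pc3: +8 =434
r53=110101 pc4: +16 =450
r54=110110 pc4: +16 =466
r55=110111 pc5: +32 =498
r56=111000 pc3: +8 =506
r57=111001 pc4: +16 =522
r58=111010 pc4: +16 =538
r59=111011 pc5: +32 =570
r60=111100 pc4: +16 =586
r61=111101 pc5: +32 =618
r62=111110 pc5: +32 =650
r63=111111 pc6: +64 =714
r64=1000000 pc1: +2 =716
r65=1000001 pc2: +4 =720
r66=1000010 pc2: +4 =724
r67=1000011 pc3: +8 =732
r68=1000100 pc2: +4 =736
r69=1000101 pc3: +8 =744
r70=1000110 pc3: +8 =752
r71=1000111 pc4: +16 =768
r72=1001000 pc2: +4 =772
r73=1001001 pc3: +8 =780
r74=1001010 pc3: +8 =788
r75=1001011 pc4: +16 =804
r76=1001100 pc3: +8 =812
r77=1001101 pc4: +16 =828
r78=1001110 pc4: +16 =844
r79=1001111 pc5: +32 =876
r80=1010000 pc2: +4 =880
r81=1010001 pc3: +8 =888
r82=1010010 pc3: +8 =896
r83=1010011 pc4: +16 =912
r84=1010100 pc3: +8 =920
r85=1010101 pc4: +16 =936
r86=1010110 pc4: +16 =952
r87=1010111 pc5: +32 =984
r88=1011000 pc3: +8 =992
r89=1011001 pc4: +16 =1008
r90=1011010 pc4: +16 =1024
r91=1011011 pc5: +32 =1056
r92=1011100 pc4: +16 =1072
r93=1011101 pc5: +32 =1104
r94=1011110 pc5: +32 =1136
r95=1011111 pc6: +64 =1200
r96=1100000 pc2: +4 =1204
r97=1100001 pc3: +8 =1212
r98=1100010 pc3: +8 =1220
r99=1100011 pc4: +16 =1236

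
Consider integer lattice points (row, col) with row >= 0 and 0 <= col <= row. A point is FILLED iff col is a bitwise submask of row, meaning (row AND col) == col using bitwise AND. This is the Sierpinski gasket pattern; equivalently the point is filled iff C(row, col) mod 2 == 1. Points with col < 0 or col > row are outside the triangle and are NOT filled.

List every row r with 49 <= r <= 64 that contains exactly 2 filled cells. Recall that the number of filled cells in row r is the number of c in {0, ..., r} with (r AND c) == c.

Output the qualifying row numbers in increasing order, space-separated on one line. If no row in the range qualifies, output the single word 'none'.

Row r has 2^popcount(r) filled cells, so we need popcount(r) = log2(2) = 1.
Scan r = 49..64 and keep those with exactly 1 one-bits:
r=49=110001 popcount=3 -> skip
r=50=110010 popcount=3 -> skip
r=51=110011 popcount=4 -> skip
r=52=110100 popcount=3 -> skip
r=53=110101 popcount=4 -> skip
r=54=110110 popcount=4 -> skip
r=55=110111 popcount=5 -> skip
r=56=111000 popcount=3 -> skip
r=57=111001 popcount=4 -> skip
r=58=111010 popcount=4 -> skip
r=59=111011 popcount=5 -> skip
r=60=111100 popcount=4 -> skip
r=61=111101 popcount=5 -> skip
r=62=111110 popcount=5 -> skip
r=63=111111 popcount=6 -> skip
r=64=1000000 popcount=1 -> KEEP
Kept rows: 64

Answer: 64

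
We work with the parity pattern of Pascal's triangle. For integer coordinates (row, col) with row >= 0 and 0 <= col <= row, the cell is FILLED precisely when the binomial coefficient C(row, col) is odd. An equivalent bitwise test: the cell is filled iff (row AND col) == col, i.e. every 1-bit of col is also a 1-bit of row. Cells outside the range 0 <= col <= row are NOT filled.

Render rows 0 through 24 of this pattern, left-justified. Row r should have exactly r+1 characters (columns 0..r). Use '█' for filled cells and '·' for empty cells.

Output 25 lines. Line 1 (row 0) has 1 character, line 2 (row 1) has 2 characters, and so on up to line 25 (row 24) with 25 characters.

r0=0: █
r1=1: ██
r2=10: █·█
r3=11: ████
r4=100: █···█
r5=101: ██··██
r6=110: █·█·█·█
r7=111: ████████
r8=1000: █·······█
r9=1001: ██······██
r10=1010: █·█·····█·█
r11=1011: ████····████
r12=1100: █···█···█···█
r13=1101: ██··██··██··██
r14=1110: █·█·█·█·█·█·█·█
r15=1111: ████████████████
r16=10000: █···············█
r17=10001: ██··············██
r18=10010: █·█·············█·█
r19=10011: ████············████
r20=10100: █···█···········█···█
r21=10101: ██··██··········██··██
r22=10110: █·█·█·█·········█·█·█·█
r23=10111: ████████········████████
r24=11000: █·······█·······█·······█

Answer: █
██
█·█
████
█···█
██··██
█·█·█·█
████████
█·······█
██······██
█·█·····█·█
████····████
█···█···█···█
██··██··██··██
█·█·█·█·█·█·█·█
████████████████
█···············█
██··············██
█·█·············█·█
████············████
█···█···········█···█
██··██··········██··██
█·█·█·█·········█·█·█·█
████████········████████
█·······█·······█·······█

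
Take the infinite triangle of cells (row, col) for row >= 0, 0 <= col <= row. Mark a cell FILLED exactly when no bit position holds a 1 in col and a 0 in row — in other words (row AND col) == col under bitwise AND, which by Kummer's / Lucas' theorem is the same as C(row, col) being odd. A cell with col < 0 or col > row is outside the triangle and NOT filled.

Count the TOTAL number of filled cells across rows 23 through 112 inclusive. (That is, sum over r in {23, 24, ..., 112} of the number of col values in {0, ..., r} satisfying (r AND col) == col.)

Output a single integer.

Answer: 1428

Derivation:
r23=10111 pc4: +16 =16
r24=11000 pc2: +4 =20
r25=11001 pc3: +8 =28
r26=11010 pc3: +8 =36
r27=11011 pc4: +16 =52
r28=11100 pc3: +8 =60
r29=11101 pc4: +16 =76
r30=11110 pc4: +16 =92
r31=11111 pc5: +32 =124
r32=100000 pc1: +2 =126
r33=100001 pc2: +4 =130
r34=100010 pc2: +4 =134
r35=100011 pc3: +8 =142
r36=100100 pc2: +4 =146
r37=100101 pc3: +8 =154
r38=100110 pc3: +8 =162
r39=100111 pc4: +16 =178
r40=101000 pc2: +4 =182
r41=101001 pc3: +8 =190
r42=101010 pc3: +8 =198
r43=101011 pc4: +16 =214
r44=101100 pc3: +8 =222
r45=101101 pc4: +16 =238
r46=101110 pc4: +16 =254
r47=101111 pc5: +32 =286
r48=110000 pc2: +4 =290
r49=110001 pc3: +8 =298
r50=110010 pc3: +8 =306
r51=110011 pc4: +16 =322
r52=110100 pc3: +8 =330
r53=110101 pc4: +16 =346
r54=110110 pc4: +16 =362
r55=110111 pc5: +32 =394
r56=111000 pc3: +8 =402
r57=111001 pc4: +16 =418
r58=111010 pc4: +16 =434
r59=111011 pc5: +32 =466
r60=111100 pc4: +16 =482
r61=111101 pc5: +32 =514
r62=111110 pc5: +32 =546
r63=111111 pc6: +64 =610
r64=1000000 pc1: +2 =612
r65=1000001 pc2: +4 =616
r66=1000010 pc2: +4 =620
r67=1000011 pc3: +8 =628
r68=1000100 pc2: +4 =632
r69=1000101 pc3: +8 =640
r70=1000110 pc3: +8 =648
r71=1000111 pc4: +16 =664
r72=1001000 pc2: +4 =668
r73=1001001 pc3: +8 =676
r74=1001010 pc3: +8 =684
r75=1001011 pc4: +16 =700
r76=1001100 pc3: +8 =708
r77=1001101 pc4: +16 =724
r78=1001110 pc4: +16 =740
r79=1001111 pc5: +32 =772
r80=1010000 pc2: +4 =776
r81=1010001 pc3: +8 =784
r82=1010010 pc3: +8 =792
r83=1010011 pc4: +16 =808
r84=1010100 pc3: +8 =816
r85=1010101 pc4: +16 =832
r86=1010110 pc4: +16 =848
r87=1010111 pc5: +32 =880
r88=1011000 pc3: +8 =888
r89=1011001 pc4: +16 =904
r90=1011010 pc4: +16 =920
r91=1011011 pc5: +32 =952
r92=1011100 pc4: +16 =968
r93=1011101 pc5: +32 =1000
r94=1011110 pc5: +32 =1032
r95=1011111 pc6: +64 =1096
r96=1100000 pc2: +4 =1100
r97=1100001 pc3: +8 =1108
r98=1100010 pc3: +8 =1116
r99=1100011 pc4: +16 =1132
r100=1100100 pc3: +8 =1140
r101=1100101 pc4: +16 =1156
r102=1100110 pc4: +16 =1172
r103=1100111 pc5: +32 =1204
r104=1101000 pc3: +8 =1212
r105=1101001 pc4: +16 =1228
r106=1101010 pc4: +16 =1244
r107=1101011 pc5: +32 =1276
r108=1101100 pc4: +16 =1292
r109=1101101 pc5: +32 =1324
r110=1101110 pc5: +32 =1356
r111=1101111 pc6: +64 =1420
r112=1110000 pc3: +8 =1428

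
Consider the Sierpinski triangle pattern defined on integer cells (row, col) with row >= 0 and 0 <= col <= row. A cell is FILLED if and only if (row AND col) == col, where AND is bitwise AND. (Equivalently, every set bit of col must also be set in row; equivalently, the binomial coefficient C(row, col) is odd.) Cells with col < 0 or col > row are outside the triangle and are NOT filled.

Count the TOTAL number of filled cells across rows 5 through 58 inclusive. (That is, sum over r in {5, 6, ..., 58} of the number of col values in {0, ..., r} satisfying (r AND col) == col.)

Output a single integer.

Answer: 542

Derivation:
r5=101 pc2: +4 =4
r6=110 pc2: +4 =8
r7=111 pc3: +8 =16
r8=1000 pc1: +2 =18
r9=1001 pc2: +4 =22
r10=1010 pc2: +4 =26
r11=1011 pc3: +8 =34
r12=1100 pc2: +4 =38
r13=1101 pc3: +8 =46
r14=1110 pc3: +8 =54
r15=1111 pc4: +16 =70
r16=10000 pc1: +2 =72
r17=10001 pc2: +4 =76
r18=10010 pc2: +4 =80
r19=10011 pc3: +8 =88
r20=10100 pc2: +4 =92
r21=10101 pc3: +8 =100
r22=10110 pc3: +8 =108
r23=10111 pc4: +16 =124
r24=11000 pc2: +4 =128
r25=11001 pc3: +8 =136
r26=11010 pc3: +8 =144
r27=11011 pc4: +16 =160
r28=11100 pc3: +8 =168
r29=11101 pc4: +16 =184
r30=11110 pc4: +16 =200
r31=11111 pc5: +32 =232
r32=100000 pc1: +2 =234
r33=100001 pc2: +4 =238
r34=100010 pc2: +4 =242
r35=100011 pc3: +8 =250
r36=100100 pc2: +4 =254
r37=100101 pc3: +8 =262
r38=100110 pc3: +8 =270
r39=100111 pc4: +16 =286
r40=101000 pc2: +4 =290
r41=101001 pc3: +8 =298
r42=101010 pc3: +8 =306
r43=101011 pc4: +16 =322
r44=101100 pc3: +8 =330
r45=101101 pc4: +16 =346
r46=101110 pc4: +16 =362
r47=101111 pc5: +32 =394
r48=110000 pc2: +4 =398
r49=110001 pc3: +8 =406
r50=110010 pc3: +8 =414
r51=110011 pc4: +16 =430
r52=110100 pc3: +8 =438
r53=110101 pc4: +16 =454
r54=110110 pc4: +16 =470
r55=110111 pc5: +32 =502
r56=111000 pc3: +8 =510
r57=111001 pc4: +16 =526
r58=111010 pc4: +16 =542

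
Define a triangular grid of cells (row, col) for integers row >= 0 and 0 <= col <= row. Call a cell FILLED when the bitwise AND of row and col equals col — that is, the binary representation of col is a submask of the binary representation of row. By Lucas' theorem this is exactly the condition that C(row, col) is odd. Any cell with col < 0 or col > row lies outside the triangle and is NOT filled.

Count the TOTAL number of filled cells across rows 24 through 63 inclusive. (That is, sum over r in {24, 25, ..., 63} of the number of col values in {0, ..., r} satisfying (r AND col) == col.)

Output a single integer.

Answer: 594

Derivation:
r24=11000 pc2: +4 =4
r25=11001 pc3: +8 =12
r26=11010 pc3: +8 =20
r27=11011 pc4: +16 =36
r28=11100 pc3: +8 =44
r29=11101 pc4: +16 =60
r30=11110 pc4: +16 =76
r31=11111 pc5: +32 =108
r32=100000 pc1: +2 =110
r33=100001 pc2: +4 =114
r34=100010 pc2: +4 =118
r35=100011 pc3: +8 =126
r36=100100 pc2: +4 =130
r37=100101 pc3: +8 =138
r38=100110 pc3: +8 =146
r39=100111 pc4: +16 =162
r40=101000 pc2: +4 =166
r41=101001 pc3: +8 =174
r42=101010 pc3: +8 =182
r43=101011 pc4: +16 =198
r44=101100 pc3: +8 =206
r45=101101 pc4: +16 =222
r46=101110 pc4: +16 =238
r47=101111 pc5: +32 =270
r48=110000 pc2: +4 =274
r49=110001 pc3: +8 =282
r50=110010 pc3: +8 =290
r51=110011 pc4: +16 =306
r52=110100 pc3: +8 =314
r53=110101 pc4: +16 =330
r54=110110 pc4: +16 =346
r55=110111 pc5: +32 =378
r56=111000 pc3: +8 =386
r57=111001 pc4: +16 =402
r58=111010 pc4: +16 =418
r59=111011 pc5: +32 =450
r60=111100 pc4: +16 =466
r61=111101 pc5: +32 =498
r62=111110 pc5: +32 =530
r63=111111 pc6: +64 =594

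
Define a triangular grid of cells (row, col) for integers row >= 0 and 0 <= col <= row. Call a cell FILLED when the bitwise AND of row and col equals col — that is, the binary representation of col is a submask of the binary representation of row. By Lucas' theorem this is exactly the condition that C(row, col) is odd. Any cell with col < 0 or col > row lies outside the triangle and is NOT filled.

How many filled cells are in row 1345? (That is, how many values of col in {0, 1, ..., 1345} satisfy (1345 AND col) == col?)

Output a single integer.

1345 in binary = 10101000001
popcount(1345) = number of 1-bits in 10101000001 = 4
A col c satisfies (1345 AND c) == c iff every set bit of c is also set in 1345; each of the 4 set bits of 1345 can independently be on or off in c.
count = 2^4 = 16

Answer: 16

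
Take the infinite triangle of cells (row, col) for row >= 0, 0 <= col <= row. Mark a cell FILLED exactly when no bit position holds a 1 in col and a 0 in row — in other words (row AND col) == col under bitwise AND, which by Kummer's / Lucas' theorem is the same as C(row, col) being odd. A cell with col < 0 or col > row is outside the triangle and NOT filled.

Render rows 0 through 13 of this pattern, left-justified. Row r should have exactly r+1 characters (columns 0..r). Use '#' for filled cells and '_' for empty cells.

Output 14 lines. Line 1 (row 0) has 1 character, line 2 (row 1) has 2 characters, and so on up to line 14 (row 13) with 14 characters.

Answer: #
##
#_#
####
#___#
##__##
#_#_#_#
########
#_______#
##______##
#_#_____#_#
####____####
#___#___#___#
##__##__##__##

Derivation:
r0=0: #
r1=1: ##
r2=10: #_#
r3=11: ####
r4=100: #___#
r5=101: ##__##
r6=110: #_#_#_#
r7=111: ########
r8=1000: #_______#
r9=1001: ##______##
r10=1010: #_#_____#_#
r11=1011: ####____####
r12=1100: #___#___#___#
r13=1101: ##__##__##__##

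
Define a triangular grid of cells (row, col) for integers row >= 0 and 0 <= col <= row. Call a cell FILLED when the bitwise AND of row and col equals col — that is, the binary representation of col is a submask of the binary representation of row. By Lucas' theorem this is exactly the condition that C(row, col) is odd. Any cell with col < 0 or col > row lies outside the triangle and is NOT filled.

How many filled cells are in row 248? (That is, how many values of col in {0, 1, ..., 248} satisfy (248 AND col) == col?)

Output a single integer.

Answer: 32

Derivation:
248 in binary = 11111000
popcount(248) = number of 1-bits in 11111000 = 5
A col c satisfies (248 AND c) == c iff every set bit of c is also set in 248; each of the 5 set bits of 248 can independently be on or off in c.
count = 2^5 = 32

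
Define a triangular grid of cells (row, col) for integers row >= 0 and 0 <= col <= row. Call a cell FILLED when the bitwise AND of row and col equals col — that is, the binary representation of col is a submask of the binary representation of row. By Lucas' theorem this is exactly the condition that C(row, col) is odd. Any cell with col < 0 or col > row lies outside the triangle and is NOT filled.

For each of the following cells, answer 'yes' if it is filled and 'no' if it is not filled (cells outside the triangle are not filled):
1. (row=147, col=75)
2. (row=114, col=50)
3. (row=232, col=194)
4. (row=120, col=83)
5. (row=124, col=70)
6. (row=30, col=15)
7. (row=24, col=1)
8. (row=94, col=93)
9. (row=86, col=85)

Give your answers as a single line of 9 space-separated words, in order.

(147,75): row=0b10010011, col=0b1001011, row AND col = 0b11 = 3; 3 != 75 -> empty
(114,50): row=0b1110010, col=0b110010, row AND col = 0b110010 = 50; 50 == 50 -> filled
(232,194): row=0b11101000, col=0b11000010, row AND col = 0b11000000 = 192; 192 != 194 -> empty
(120,83): row=0b1111000, col=0b1010011, row AND col = 0b1010000 = 80; 80 != 83 -> empty
(124,70): row=0b1111100, col=0b1000110, row AND col = 0b1000100 = 68; 68 != 70 -> empty
(30,15): row=0b11110, col=0b1111, row AND col = 0b1110 = 14; 14 != 15 -> empty
(24,1): row=0b11000, col=0b1, row AND col = 0b0 = 0; 0 != 1 -> empty
(94,93): row=0b1011110, col=0b1011101, row AND col = 0b1011100 = 92; 92 != 93 -> empty
(86,85): row=0b1010110, col=0b1010101, row AND col = 0b1010100 = 84; 84 != 85 -> empty

Answer: no yes no no no no no no no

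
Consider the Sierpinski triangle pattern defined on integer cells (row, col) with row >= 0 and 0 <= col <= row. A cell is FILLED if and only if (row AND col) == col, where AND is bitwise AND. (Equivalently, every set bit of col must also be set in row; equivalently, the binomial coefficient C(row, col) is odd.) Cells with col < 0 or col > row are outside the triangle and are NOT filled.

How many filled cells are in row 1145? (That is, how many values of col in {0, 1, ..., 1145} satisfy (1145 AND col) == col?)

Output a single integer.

Answer: 64

Derivation:
1145 in binary = 10001111001
popcount(1145) = number of 1-bits in 10001111001 = 6
A col c satisfies (1145 AND c) == c iff every set bit of c is also set in 1145; each of the 6 set bits of 1145 can independently be on or off in c.
count = 2^6 = 64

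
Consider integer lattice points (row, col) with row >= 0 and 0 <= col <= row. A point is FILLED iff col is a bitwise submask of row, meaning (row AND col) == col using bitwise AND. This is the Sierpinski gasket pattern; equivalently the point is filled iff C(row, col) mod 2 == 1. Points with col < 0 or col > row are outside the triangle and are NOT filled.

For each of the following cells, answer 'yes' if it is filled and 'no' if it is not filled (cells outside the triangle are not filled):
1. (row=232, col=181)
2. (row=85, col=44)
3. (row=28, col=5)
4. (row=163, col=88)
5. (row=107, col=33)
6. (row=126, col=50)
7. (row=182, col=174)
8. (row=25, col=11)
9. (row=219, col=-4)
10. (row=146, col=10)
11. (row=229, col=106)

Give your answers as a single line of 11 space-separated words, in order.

Answer: no no no no yes yes no no no no no

Derivation:
(232,181): row=0b11101000, col=0b10110101, row AND col = 0b10100000 = 160; 160 != 181 -> empty
(85,44): row=0b1010101, col=0b101100, row AND col = 0b100 = 4; 4 != 44 -> empty
(28,5): row=0b11100, col=0b101, row AND col = 0b100 = 4; 4 != 5 -> empty
(163,88): row=0b10100011, col=0b1011000, row AND col = 0b0 = 0; 0 != 88 -> empty
(107,33): row=0b1101011, col=0b100001, row AND col = 0b100001 = 33; 33 == 33 -> filled
(126,50): row=0b1111110, col=0b110010, row AND col = 0b110010 = 50; 50 == 50 -> filled
(182,174): row=0b10110110, col=0b10101110, row AND col = 0b10100110 = 166; 166 != 174 -> empty
(25,11): row=0b11001, col=0b1011, row AND col = 0b1001 = 9; 9 != 11 -> empty
(219,-4): col outside [0, 219] -> not filled
(146,10): row=0b10010010, col=0b1010, row AND col = 0b10 = 2; 2 != 10 -> empty
(229,106): row=0b11100101, col=0b1101010, row AND col = 0b1100000 = 96; 96 != 106 -> empty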